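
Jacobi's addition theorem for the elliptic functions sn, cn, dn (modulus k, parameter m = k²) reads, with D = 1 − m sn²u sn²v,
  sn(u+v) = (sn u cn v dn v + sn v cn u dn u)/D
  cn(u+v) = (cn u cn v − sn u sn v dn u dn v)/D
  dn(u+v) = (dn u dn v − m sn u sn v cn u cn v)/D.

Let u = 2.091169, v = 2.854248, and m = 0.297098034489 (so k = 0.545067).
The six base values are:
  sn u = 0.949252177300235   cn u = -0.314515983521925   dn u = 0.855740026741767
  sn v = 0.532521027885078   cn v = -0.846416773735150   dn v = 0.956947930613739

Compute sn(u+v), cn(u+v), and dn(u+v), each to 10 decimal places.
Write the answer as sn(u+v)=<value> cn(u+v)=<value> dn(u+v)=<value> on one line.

m = k² = 0.297098034489
D = 1 − m·sn²u·sn²v = 0.9240834426075811
sn(u+v) = (sn u·cn v·dn v + sn v·cn u·dn u)/D = -0.9121970169141531/0.9240834426075811 = -0.9871370645275423
cn(u+v) = (cn u·cn v − sn u·sn v·dn u·dn v)/D = -0.147738996999434/0.9240834426075811 = -0.159876251632151
dn(u+v) = (dn u·dn v − m·sn u·sn v·cn u·cn v)/D = 0.778918432804726/0.9240834426075811 = 0.842909197254711

sn(u+v)=-0.9871370645 cn(u+v)=-0.1598762516 dn(u+v)=0.8429091973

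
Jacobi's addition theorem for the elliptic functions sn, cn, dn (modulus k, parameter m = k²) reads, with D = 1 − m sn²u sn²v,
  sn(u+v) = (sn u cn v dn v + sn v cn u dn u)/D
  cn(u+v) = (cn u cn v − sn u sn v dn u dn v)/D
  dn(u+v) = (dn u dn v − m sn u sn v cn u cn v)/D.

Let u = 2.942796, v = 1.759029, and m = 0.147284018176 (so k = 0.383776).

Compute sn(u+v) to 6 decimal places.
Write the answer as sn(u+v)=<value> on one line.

sn u = 0.3186802888928793, cn u = -0.9478622650317666, dn u = 0.9924929512749311
sn v = 0.993335164431085, cn v = -0.115261663638303, dn v = 0.9244850928972153
m = k² = 0.147284018176
D = 1 − m·sn²u·sn²v = 0.9852409756844618
sn(u+v) = (sn u·cn v·dn v + sn v·cn u·dn u)/D = -0.9684345306847437/0.9852409756844618 = -0.9829417925010251

sn(u+v)=-0.982942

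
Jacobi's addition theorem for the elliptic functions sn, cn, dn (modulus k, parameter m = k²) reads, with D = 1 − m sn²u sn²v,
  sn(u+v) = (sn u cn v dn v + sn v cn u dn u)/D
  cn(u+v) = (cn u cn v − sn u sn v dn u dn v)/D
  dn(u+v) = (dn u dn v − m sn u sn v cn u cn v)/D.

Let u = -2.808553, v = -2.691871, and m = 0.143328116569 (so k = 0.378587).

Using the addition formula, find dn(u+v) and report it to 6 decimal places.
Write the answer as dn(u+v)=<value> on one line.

sn u = -0.4381455182630949, cn u = -0.8989040576312713, dn u = 0.9861465850276877
sn v = -0.5381112020811817, cn v = -0.8428738542597852, dn v = 0.9790287968968622
m = k² = 0.143328116569
D = 1 − m·sn²u·sn²v = 0.9920326809742502
dn(u+v) = (dn u·dn v − m·sn u·sn v·cn u·cn v)/D = 0.9398624998306419/0.9920326809742502 = 0.9474108241148132

dn(u+v)=0.947411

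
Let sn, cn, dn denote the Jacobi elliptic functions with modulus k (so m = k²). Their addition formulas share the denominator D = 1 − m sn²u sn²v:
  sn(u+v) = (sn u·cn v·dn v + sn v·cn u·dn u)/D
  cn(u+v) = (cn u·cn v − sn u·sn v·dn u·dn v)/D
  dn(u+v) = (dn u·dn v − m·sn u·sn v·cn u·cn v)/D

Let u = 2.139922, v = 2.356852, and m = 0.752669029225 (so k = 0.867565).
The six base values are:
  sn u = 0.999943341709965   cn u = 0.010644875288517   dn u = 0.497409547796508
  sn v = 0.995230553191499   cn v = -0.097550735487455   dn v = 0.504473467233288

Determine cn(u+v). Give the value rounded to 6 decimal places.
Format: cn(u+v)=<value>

m = k² = 0.752669029225
D = 1 − m·sn²u·sn²v = 0.2545779549985421
cn(u+v) = (cn u·cn v − sn u·sn v·dn u·dn v)/D = -0.2507573882713959/0.2545779549985421 = -0.9849925468716721

cn(u+v)=-0.984993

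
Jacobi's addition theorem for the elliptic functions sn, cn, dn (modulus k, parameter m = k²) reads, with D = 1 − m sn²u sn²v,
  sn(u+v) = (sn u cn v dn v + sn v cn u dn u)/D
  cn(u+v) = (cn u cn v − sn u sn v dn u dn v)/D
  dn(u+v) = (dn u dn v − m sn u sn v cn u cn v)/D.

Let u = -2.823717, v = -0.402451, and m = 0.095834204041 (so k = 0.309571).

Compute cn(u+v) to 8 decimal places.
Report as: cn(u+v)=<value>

sn u = -0.3862119593937726, cn u = -0.9224100619687661, dn u = 0.9928269743637235
sn v = -0.390747717266946, cn v = 0.9204978117576765, dn v = 0.9926568750644669
m = k² = 0.095834204041
D = 1 − m·sn²u·sn²v = 0.9978174466155314
cn(u+v) = (cn u·cn v − sn u·sn v·dn u·dn v)/D = -0.9978051807631378/0.9978174466155314 = -0.9999877073181721

cn(u+v)=-0.99998771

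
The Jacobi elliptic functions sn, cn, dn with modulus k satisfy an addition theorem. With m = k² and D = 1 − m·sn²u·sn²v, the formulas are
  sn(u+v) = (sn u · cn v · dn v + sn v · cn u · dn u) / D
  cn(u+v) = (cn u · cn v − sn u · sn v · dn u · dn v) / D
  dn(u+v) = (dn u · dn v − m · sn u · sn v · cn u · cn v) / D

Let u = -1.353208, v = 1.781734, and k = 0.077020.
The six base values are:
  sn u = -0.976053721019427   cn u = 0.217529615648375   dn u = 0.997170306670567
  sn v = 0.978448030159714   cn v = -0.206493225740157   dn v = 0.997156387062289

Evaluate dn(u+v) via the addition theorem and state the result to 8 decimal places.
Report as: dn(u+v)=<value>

dn(u+v)=0.99948790

m = k² = 0.0059320804
D = 1 − m·sn²u·sn²v = 0.9945895922317263
dn(u+v) = (dn u·dn v − m·sn u·sn v·cn u·cn v)/D = 0.9940802666967297/0.9945895922317263 = 0.9994879038158304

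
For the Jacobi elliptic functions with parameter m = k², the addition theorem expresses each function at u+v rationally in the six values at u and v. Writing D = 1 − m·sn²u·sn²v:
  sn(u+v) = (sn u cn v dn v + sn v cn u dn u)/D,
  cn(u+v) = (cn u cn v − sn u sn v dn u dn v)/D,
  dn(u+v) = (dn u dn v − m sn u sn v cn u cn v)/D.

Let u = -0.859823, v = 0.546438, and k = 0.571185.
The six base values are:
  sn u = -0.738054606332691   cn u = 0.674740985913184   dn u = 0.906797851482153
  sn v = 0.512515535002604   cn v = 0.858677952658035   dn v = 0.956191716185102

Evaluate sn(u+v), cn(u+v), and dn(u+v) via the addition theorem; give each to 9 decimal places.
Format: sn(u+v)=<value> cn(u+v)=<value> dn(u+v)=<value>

sn(u+v)=-0.306721359 cn(u+v)=0.951799353 dn(u+v)=0.984533818

m = k² = 0.326252304225
D = 1 − m·sn²u·sn²v = 0.9533185168642314
sn(u+v) = (sn u·cn v·dn v + sn v·cn u·dn u)/D = -0.2924031508064499/0.9533185168642314 = -0.3067213587419419
cn(u+v) = (cn u·cn v − sn u·sn v·dn u·dn v)/D = 0.907367947414211/0.9533185168642314 = 0.9517993528530564
dn(u+v) = (dn u·dn v − m·sn u·sn v·cn u·cn v)/D = 0.938574318973806/0.9533185168642314 = 0.9845338177853466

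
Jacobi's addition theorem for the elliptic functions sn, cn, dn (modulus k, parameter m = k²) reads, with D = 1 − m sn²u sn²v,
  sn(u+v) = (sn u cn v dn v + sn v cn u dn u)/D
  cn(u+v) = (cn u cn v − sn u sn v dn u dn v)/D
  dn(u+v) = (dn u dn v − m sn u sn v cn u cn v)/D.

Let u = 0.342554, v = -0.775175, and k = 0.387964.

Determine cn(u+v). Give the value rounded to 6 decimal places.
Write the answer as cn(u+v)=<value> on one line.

sn u = 0.3349666352916266, cn u = 0.9422299895680494, dn u = 0.9915198934434445
sn v = -0.692422624301678, cn v = 0.7214921408824751, dn v = 0.9632420305231682
m = k² = 0.150516065296
D = 1 − m·sn²u·sn²v = 0.9919029194881299
cn(u+v) = (cn u·cn v − sn u·sn v·dn u·dn v)/D = 0.901329856486942/0.9919029194881299 = 0.9086875729250521

cn(u+v)=0.908688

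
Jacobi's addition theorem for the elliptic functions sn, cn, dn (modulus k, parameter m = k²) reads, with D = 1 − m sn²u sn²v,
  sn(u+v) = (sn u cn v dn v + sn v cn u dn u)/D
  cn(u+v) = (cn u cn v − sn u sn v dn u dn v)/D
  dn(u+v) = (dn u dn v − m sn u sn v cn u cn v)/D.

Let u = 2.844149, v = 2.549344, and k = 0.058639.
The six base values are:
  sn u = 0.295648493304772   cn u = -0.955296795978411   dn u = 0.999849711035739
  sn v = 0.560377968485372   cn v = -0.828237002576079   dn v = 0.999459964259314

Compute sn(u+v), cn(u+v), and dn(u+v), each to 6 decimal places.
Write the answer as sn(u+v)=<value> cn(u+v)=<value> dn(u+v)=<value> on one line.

m = k² = 0.003438532321
D = 1 − m·sn²u·sn²v = 0.9999056185693892
sn(u+v) = (sn u·cn v·dn v + sn v·cn u·dn u)/D = -0.7799816090161722/0.9999056185693892 = -0.7800552317448997
cn(u+v) = (cn u·cn v − sn u·sn v·dn u·dn v)/D = 0.6256516088392772/0.9999056185693892 = 0.6257106643069229
dn(u+v) = (dn u·dn v − m·sn u·sn v·cn u·cn v)/D = 0.9988590198985247/0.9999056185693892 = 0.9989533025403319

sn(u+v)=-0.780055 cn(u+v)=0.625711 dn(u+v)=0.998953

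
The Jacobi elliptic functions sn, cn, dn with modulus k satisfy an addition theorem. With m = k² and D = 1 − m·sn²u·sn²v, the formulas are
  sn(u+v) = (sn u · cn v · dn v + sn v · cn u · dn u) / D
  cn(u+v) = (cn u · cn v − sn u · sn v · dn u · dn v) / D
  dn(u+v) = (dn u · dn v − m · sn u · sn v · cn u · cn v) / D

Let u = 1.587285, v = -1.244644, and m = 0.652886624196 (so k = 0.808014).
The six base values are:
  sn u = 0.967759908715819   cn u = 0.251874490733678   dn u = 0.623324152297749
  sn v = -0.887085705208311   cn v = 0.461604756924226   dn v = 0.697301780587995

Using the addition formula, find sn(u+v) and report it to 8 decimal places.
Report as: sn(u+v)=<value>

sn(u+v)=0.33195951

m = k² = 0.652886624196
D = 1 − m·sn²u·sn²v = 0.5188237463925813
sn(u+v) = (sn u·cn v·dn v + sn v·cn u·dn u)/D = 0.1722284778102859/0.5188237463925813 = 0.3319595122771516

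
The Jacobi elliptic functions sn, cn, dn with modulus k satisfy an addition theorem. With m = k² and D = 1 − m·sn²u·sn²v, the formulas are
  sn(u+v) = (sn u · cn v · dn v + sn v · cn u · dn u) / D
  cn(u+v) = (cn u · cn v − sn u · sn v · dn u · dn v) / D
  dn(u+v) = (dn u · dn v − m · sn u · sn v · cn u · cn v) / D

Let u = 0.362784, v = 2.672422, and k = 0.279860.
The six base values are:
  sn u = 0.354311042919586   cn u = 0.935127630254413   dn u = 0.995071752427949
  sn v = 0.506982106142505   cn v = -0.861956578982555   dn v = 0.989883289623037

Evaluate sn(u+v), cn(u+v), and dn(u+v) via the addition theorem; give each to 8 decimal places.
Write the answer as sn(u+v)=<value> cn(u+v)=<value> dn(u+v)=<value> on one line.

m = k² = 0.0783216196
D = 1 − m·sn²u·sn²v = 0.9974728192852768
sn(u+v) = (sn u·cn v·dn v + sn v·cn u·dn u)/D = 0.1694454442716477/0.9974728192852768 = 0.169874748459874
cn(u+v) = (cn u·cn v − sn u·sn v·dn u·dn v)/D = -0.9829752116042918/0.9974728192852768 = -0.9854656614188515
dn(u+v) = (dn u·dn v − m·sn u·sn v·cn u·cn v)/D = 0.9963449572206519/0.9974728192852768 = 0.9988692804026149

sn(u+v)=0.16987475 cn(u+v)=-0.98546566 dn(u+v)=0.99886928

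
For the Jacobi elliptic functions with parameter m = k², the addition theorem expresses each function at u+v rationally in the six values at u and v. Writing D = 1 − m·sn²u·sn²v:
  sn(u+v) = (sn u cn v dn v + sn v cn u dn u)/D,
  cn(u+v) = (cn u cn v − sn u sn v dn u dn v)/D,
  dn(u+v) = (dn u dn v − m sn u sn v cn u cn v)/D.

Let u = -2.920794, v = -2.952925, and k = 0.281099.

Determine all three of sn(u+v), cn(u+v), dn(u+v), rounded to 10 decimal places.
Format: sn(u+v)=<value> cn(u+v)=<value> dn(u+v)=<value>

sn u = -0.2816136299663096, cn u = -0.9595278856902484, dn u = 0.9968618194291092
sn v = -0.2507302892175712, cn v = -0.9680569828625137, dn v = 0.9975131903228874
m = k² = 0.079016647801
D = 1 − m·sn²u·sn²v = 0.9996060514142234
sn(u+v) = (sn u·cn v·dn v + sn v·cn u·dn u)/D = 0.5117678040988766/0.9996060514142234 = 0.5119694937569029
cn(u+v) = (cn u·cn v − sn u·sn v·dn u·dn v)/D = 0.8586652273801175/0.9996060514142234 = 0.8590036306455873
dn(u+v) = (dn u·dn v − m·sn u·sn v·cn u·cn v)/D = 0.9892003342703407/0.9996060514142234 = 0.9895901819230077

sn(u+v)=0.5119694938 cn(u+v)=0.8590036306 dn(u+v)=0.9895901819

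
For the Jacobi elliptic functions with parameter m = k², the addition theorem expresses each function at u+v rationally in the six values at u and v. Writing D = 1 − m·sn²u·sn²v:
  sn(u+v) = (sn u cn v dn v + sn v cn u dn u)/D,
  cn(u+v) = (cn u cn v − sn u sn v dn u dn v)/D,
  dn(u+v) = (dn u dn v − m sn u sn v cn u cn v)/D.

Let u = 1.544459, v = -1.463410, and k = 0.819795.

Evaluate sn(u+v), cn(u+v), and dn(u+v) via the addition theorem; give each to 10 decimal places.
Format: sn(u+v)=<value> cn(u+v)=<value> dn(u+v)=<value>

sn u = 0.9584962023698396, cn u = 0.2851052964127386, dn u = 0.6185183001048104
sn v = -0.9427945645225406, cn v = 0.3333742778121208, dn v = 0.6345299553179745
m = k² = 0.672063842025
D = 1 − m·sn²u·sn²v = 0.4511856436872701
sn(u+v) = (sn u·cn v·dn v + sn v·cn u·dn u)/D = 0.03650134555188923/0.4511856436872701 = 0.08090094634568954
cn(u+v) = (cn u·cn v − sn u·sn v·dn u·dn v)/D = 0.4497067231456495/0.4511856436872701 = 0.9967221462776734
dn(u+v) = (dn u·dn v − m·sn u·sn v·cn u·cn v)/D = 0.4501922500455525/0.4511856436872701 = 0.9977982596396482

sn(u+v)=0.0809009463 cn(u+v)=0.9967221463 dn(u+v)=0.9977982596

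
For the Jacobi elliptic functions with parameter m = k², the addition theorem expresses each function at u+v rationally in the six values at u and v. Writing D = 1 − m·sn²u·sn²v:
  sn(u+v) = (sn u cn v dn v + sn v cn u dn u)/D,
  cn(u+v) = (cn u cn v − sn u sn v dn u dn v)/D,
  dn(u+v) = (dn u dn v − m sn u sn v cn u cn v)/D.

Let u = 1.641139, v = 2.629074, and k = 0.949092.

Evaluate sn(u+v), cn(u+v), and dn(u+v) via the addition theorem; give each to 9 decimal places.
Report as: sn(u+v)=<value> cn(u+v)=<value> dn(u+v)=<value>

sn u = 0.9439466331094252, cn u = 0.3300980973004542, dn u = 0.4442715045127644
sn v = 0.9998888484680036, cn v = -0.01490941680045634, dn v = 0.3153166814307626
m = k² = 0.900775624464
D = 1 − m·sn²u·sn²v = 0.197555585320302
sn(u+v) = (sn u·cn v·dn v + sn v·cn u·dn u)/D = 0.1421992071775641/0.197555585320302 = 0.719793403699586
cn(u+v) = (cn u·cn v − sn u·sn v·dn u·dn v)/D = -0.1371407844855764/0.197555585320302 = -0.6941883433122201
dn(u+v) = (dn u·dn v − m·sn u·sn v·cn u·cn v)/D = 0.1442704842239457/0.197555585320302 = 0.7302779316010541

sn(u+v)=0.719793404 cn(u+v)=-0.694188343 dn(u+v)=0.730277932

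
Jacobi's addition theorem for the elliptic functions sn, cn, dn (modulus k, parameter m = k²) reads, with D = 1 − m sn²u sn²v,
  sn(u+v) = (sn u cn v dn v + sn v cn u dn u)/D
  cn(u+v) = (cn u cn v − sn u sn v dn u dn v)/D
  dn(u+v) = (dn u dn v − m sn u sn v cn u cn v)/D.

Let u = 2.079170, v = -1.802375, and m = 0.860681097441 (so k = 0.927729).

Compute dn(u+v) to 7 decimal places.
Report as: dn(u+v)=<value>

sn u = 0.9914849790916247, cn u = 0.130221105185298, dn u = 0.3923186631505325
sn v = -0.9702344187197595, cn v = 0.242167654181004, dn v = 0.4356531810800772
m = k² = 0.860681097441
D = 1 − m·sn²u·sn²v = 0.203532796974422
dn(u+v) = (dn u·dn v − m·sn u·sn v·cn u·cn v)/D = 0.1970246163426807/0.203532796974422 = 0.9680239218028376

dn(u+v)=0.9680239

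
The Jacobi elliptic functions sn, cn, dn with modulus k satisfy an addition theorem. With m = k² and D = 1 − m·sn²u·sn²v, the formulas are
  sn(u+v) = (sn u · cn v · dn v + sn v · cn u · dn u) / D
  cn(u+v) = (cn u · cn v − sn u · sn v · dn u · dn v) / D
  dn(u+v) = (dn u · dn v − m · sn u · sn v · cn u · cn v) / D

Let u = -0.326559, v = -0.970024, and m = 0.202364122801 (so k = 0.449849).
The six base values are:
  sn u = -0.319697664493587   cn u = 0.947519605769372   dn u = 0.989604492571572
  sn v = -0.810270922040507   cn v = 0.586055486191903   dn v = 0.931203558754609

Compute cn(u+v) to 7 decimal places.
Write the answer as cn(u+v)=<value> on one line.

cn(u+v)=0.3209443

m = k² = 0.202364122801
D = 1 − m·sn²u·sn²v = 0.9864208384981569
cn(u+v) = (cn u·cn v − sn u·sn v·dn u·dn v)/D = 0.3165861006739931/0.9864208384981569 = 0.3209442545394732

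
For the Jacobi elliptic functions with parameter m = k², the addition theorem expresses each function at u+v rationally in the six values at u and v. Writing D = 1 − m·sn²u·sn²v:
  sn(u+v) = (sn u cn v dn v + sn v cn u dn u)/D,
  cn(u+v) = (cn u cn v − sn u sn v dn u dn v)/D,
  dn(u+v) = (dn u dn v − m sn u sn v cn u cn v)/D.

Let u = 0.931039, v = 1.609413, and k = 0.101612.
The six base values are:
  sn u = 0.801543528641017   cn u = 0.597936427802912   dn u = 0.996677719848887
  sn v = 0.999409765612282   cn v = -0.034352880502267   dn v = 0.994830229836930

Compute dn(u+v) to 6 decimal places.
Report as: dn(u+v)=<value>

dn(u+v)=0.998310

m = k² = 0.010324998544
D = 1 − m·sn²u·sn²v = 0.9933743055986981
dn(u+v) = (dn u·dn v − m·sn u·sn v·cn u·cn v)/D = 0.9916950194351906/0.9933743055986981 = 0.9983095131874834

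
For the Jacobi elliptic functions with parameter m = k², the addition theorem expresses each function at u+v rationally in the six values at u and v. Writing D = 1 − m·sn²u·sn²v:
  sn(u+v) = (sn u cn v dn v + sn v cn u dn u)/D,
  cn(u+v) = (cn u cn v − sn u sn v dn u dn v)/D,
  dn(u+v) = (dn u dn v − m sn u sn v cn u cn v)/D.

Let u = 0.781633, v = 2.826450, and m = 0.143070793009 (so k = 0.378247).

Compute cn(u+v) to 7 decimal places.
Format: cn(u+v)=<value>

cn(u+v)=-0.9417089

sn u = 0.6972702942560157, cn u = 0.7168082984648889, dn u = 0.9645936984009328
sn v = 0.4219932105154535, cn v = -0.9065989908878457, dn v = 0.987178910194766
m = k² = 0.143070793009
D = 1 − m·sn²u·sn²v = 0.9876130541697742
cn(u+v) = (cn u·cn v − sn u·sn v·dn u·dn v)/D = -0.9300439928576079/0.9876130541697742 = -0.9417088898641978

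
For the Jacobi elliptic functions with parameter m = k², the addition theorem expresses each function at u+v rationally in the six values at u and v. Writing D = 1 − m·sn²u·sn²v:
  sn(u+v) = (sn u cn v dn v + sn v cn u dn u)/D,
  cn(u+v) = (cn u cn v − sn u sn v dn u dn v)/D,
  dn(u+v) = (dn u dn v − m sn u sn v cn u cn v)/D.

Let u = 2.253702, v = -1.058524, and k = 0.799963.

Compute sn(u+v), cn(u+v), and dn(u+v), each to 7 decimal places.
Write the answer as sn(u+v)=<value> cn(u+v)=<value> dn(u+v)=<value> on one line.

sn u = 0.9878259649680126, cn u = -0.155563051316869, dn u = 0.6128178182059113
sn v = -0.8182327586899933, cn v = 0.5748870781349701, dn v = 0.7560135788718441
m = k² = 0.639940801369
D = 1 − m·sn²u·sn²v = 0.5819248046532019
sn(u+v) = (sn u·cn v·dn v + sn v·cn u·dn u)/D = 0.5073349382524803/0.5819248046532019 = 0.8718221567386642
cn(u+v) = (cn u·cn v − sn u·sn v·dn u·dn v)/D = 0.2850398896628666/0.5819248046532019 = 0.4898225464589641
dn(u+v) = (dn u·dn v − m·sn u·sn v·cn u·cn v)/D = 0.4170406718844457/0.5819248046532019 = 0.7166573216156014

sn(u+v)=0.8718222 cn(u+v)=0.4898225 dn(u+v)=0.7166573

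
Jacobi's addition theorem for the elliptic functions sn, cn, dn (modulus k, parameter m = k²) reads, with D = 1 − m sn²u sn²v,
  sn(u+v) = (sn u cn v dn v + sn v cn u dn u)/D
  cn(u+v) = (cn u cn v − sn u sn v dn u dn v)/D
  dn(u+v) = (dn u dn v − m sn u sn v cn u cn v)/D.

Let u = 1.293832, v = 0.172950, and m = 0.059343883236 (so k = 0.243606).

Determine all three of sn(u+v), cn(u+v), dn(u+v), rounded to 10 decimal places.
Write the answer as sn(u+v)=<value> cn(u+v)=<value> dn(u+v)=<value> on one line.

sn u = 0.9575930698319608, cn u = 0.2881241270872702, dn u = 0.972410705232667
sn v = 0.172038985293621, cn v = 0.9850901418343101, dn v = 0.9991214013376128
m = k² = 0.059343883236
D = 1 − m·sn²u·sn²v = 0.9983893851648775
sn(u+v) = (sn u·cn v·dn v + sn v·cn u·dn u)/D = 0.9906877174799189/0.9983893851648775 = 0.9922859078838397
cn(u+v) = (cn u·cn v − sn u·sn v·dn u·dn v)/D = 0.1237707996432536/0.9983893851648775 = 0.1239704683186447
dn(u+v) = (dn u·dn v − m·sn u·sn v·cn u·cn v)/D = 0.9687814970199181/0.9983893851648775 = 0.9703443480220197

sn(u+v)=0.9922859079 cn(u+v)=0.1239704683 dn(u+v)=0.9703443480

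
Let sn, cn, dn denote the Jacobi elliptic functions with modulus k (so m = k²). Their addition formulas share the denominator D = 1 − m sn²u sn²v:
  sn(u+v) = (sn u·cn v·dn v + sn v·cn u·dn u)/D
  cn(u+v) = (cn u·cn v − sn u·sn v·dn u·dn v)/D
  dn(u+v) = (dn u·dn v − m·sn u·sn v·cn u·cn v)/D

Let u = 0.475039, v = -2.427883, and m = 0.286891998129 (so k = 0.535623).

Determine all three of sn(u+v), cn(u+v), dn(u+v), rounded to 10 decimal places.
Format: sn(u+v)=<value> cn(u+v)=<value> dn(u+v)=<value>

sn(u+v)=-0.9782814401 cn(u+v)=-0.2072810267 dn(u+v)=0.8517243910

sn u = 0.4530223538043613, cn u = 0.8914991570122521, dn u = 0.9701141012885977
sn v = -0.8118392946904893, cn v = -0.58388094642354, dn v = 0.9005078287309271
m = k² = 0.286891998129
D = 1 − m·sn²u·sn²v = 0.9611940932077745
sn(u+v) = (sn u·cn v·dn v + sn v·cn u·dn u)/D = -0.9403183416780012/0.9611940932077745 = -0.9782814400574341
cn(u+v) = (cn u·cn v − sn u·sn v·dn u·dn v)/D = -0.1992372985197542/0.9611940932077745 = -0.2072810267225461
dn(u+v) = (dn u·dn v − m·sn u·sn v·cn u·cn v)/D = 0.8186724536700374/0.9611940932077745 = 0.8517243909998424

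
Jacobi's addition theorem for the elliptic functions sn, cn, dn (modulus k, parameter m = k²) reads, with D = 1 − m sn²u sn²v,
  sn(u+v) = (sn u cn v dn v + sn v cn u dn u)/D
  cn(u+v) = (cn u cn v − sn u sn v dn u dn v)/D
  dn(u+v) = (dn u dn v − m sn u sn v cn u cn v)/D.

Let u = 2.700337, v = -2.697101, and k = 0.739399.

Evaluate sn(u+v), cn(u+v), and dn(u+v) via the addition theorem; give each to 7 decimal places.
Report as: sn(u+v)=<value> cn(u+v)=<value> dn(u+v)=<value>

sn u = 0.8407183725442573, cn u = -0.5414726383359877, dn u = 0.7833139302883511
sn v = -0.8420874948509224, cn v = -0.5393409413494379, dn v = 0.7825094948479298
m = k² = 0.546710881201
D = 1 − m·sn²u·sn²v = 0.7259856983940232
sn(u+v) = (sn u·cn v·dn v + sn v·cn u·dn u)/D = 0.002349283378237568/0.7259856983940232 = 0.003235991264613745
cn(u+v) = (cn u·cn v − sn u·sn v·dn u·dn v)/D = 0.7259818972538271/0.7259856983940232 = 0.9999947641665607
dn(u+v) = (dn u·dn v − m·sn u·sn v·cn u·cn v)/D = 0.7259836202717831/0.7259856983940232 = 0.9999971375162834

sn(u+v)=0.0032360 cn(u+v)=0.9999948 dn(u+v)=0.9999971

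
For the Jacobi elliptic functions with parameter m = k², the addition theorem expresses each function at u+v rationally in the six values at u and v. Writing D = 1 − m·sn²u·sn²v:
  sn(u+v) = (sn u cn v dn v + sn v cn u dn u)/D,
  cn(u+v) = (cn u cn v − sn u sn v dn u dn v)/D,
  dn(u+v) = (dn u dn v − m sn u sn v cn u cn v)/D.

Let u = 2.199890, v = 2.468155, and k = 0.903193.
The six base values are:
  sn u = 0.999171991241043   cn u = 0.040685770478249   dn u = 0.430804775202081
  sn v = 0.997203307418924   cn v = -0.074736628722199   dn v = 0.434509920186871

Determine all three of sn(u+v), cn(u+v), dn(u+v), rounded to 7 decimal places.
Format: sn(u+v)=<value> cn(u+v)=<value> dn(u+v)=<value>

sn(u+v)=-0.0787219 cn(u+v)=-0.9968966 dn(u+v)=0.9974691

m = k² = 0.815757595249
D = 1 − m·sn²u·sn²v = 0.1901416778631239
sn(u+v) = (sn u·cn v·dn v + sn v·cn u·dn u)/D = -0.01496831315660436/0.1901416778631239 = -0.07872189477248385
cn(u+v) = (cn u·cn v − sn u·sn v·dn u·dn v)/D = -0.1895515952500791/0.1901416778631239 = -0.9968966161460425
dn(u+v) = (dn u·dn v − m·sn u·sn v·cn u·cn v)/D = 0.1896604514549664/0.1901416778631239 = 0.997469116642045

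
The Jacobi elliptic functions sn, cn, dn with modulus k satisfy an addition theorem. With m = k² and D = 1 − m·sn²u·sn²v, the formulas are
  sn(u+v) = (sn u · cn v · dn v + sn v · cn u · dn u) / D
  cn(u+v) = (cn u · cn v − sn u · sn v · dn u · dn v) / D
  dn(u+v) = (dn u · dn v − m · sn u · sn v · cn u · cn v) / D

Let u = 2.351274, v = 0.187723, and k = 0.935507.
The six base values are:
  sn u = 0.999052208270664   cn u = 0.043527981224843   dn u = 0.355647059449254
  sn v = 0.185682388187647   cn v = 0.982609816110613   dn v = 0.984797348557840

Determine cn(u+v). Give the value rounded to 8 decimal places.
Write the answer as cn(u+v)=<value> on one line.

m = k² = 0.875173347049
D = 1 − m·sn²u·sn²v = 0.9698829883016038
cn(u+v) = (cn u·cn v − sn u·sn v·dn u·dn v)/D = -0.02220079205199099/0.9698829883016038 = -0.0228901757426095

cn(u+v)=-0.02289018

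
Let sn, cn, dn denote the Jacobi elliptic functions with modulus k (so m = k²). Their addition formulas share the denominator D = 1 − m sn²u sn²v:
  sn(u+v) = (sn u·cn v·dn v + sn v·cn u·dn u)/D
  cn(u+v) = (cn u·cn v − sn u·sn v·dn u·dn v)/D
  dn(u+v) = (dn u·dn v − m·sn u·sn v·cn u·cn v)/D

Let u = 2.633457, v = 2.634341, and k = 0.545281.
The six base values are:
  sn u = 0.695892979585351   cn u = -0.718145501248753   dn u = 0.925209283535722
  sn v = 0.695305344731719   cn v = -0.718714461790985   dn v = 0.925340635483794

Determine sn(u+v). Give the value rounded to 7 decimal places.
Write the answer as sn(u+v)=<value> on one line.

sn(u+v)=-0.9939848

m = k² = 0.297331368961
D = 1 − m·sn²u·sn²v = 0.9303891757235689
sn(u+v) = (sn u·cn v·dn v + sn v·cn u·dn u)/D = -0.9247927169874042/0.9303891757235689 = -0.9939848195978718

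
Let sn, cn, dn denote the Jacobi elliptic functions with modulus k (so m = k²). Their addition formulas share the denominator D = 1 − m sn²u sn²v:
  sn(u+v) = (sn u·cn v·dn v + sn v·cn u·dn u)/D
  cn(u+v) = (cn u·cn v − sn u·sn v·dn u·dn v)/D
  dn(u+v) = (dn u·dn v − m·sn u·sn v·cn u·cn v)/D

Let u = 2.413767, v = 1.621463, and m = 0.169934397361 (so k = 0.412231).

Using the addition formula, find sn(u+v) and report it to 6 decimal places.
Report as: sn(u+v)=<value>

sn(u+v)=-0.670739

sn u = 0.7575268745063723, cn u = -0.6528039785422627, dn u = 0.9499914008681492
sn v = 0.9997744571139494, cn v = 0.02123758231314883, dn v = 0.9111214238417108
m = k² = 0.169934397361
D = 1 − m·sn²u·sn²v = 0.9025276449955561
sn(u+v) = (sn u·cn v·dn v + sn v·cn u·dn u)/D = -0.6053601364840933/0.9025276449955561 = -0.6707386082196673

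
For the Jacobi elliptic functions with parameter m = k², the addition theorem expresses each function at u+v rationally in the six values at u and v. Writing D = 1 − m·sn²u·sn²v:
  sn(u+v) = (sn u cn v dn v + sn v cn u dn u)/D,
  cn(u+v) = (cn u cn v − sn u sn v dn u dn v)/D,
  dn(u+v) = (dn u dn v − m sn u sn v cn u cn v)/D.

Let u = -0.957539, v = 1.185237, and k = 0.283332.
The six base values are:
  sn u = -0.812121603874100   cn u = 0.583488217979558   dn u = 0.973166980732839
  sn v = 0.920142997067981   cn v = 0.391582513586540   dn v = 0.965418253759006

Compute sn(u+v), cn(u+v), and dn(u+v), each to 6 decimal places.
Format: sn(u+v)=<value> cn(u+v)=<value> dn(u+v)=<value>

m = k² = 0.080277022224
D = 1 − m·sn²u·sn²v = 0.9551725502739762
sn(u+v) = (sn u·cn v·dn v + sn v·cn u·dn u)/D = 0.2154709609366961/0.9551725502739762 = 0.2255832842714038
cn(u+v) = (cn u·cn v − sn u·sn v·dn u·dn v)/D = 0.9305519146129938/0.9551725502739762 = 0.9742238869260633
dn(u+v) = (dn u·dn v − m·sn u·sn v·cn u·cn v)/D = 0.9532195552347455/0.9551725502739762 = 0.9979553484460263

sn(u+v)=0.225583 cn(u+v)=0.974224 dn(u+v)=0.997955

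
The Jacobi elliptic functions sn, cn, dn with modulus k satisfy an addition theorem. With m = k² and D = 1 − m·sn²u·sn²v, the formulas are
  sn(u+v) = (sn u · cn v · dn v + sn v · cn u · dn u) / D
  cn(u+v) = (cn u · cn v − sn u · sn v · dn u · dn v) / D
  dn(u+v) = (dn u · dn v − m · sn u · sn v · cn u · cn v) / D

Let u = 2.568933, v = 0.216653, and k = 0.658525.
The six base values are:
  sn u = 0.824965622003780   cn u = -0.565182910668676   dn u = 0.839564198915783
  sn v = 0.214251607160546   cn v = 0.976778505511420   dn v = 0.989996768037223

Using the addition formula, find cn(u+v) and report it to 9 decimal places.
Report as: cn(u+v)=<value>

cn(u+v)=-0.708566680

m = k² = 0.433655175625
D = 1 − m·sn²u·sn²v = 0.9864523361338427
cn(u+v) = (cn u·cn v − sn u·sn v·dn u·dn v)/D = -0.6989672565092192/0.9864523361338427 = -0.7085666797127263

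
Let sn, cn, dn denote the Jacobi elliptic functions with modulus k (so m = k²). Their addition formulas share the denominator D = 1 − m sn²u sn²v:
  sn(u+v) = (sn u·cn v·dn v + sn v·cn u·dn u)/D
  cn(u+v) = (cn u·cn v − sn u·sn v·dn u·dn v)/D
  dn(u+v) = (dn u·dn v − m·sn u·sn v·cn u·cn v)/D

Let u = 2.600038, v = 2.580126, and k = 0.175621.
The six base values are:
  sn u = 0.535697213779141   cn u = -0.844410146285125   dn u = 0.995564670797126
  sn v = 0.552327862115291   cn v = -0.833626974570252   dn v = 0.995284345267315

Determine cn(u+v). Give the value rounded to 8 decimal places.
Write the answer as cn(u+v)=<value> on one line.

cn(u+v)=0.41185606

m = k² = 0.030842735641
D = 1 − m·sn²u·sn²v = 0.9972998644300247
cn(u+v) = (cn u·cn v − sn u·sn v·dn u·dn v)/D = 0.4107439879067047/0.9972998644300247 = 0.411856055090765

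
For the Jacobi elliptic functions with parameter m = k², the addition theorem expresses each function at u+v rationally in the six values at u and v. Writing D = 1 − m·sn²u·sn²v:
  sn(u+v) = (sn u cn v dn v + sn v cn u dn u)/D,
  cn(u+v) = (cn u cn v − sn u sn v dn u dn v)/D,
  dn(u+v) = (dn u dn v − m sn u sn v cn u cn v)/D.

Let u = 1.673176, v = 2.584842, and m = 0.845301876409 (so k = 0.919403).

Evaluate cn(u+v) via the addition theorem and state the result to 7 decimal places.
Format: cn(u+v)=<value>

cn(u+v)=-0.8889531

sn u = 0.9567518769423706, cn u = 0.2909052181849801, dn u = 0.4756390543046441
sn v = 0.9965464974636041, cn v = -0.08303660875194034, dn v = 0.4006576422515978
m = k² = 0.845301876409
D = 1 − m·sn²u·sn²v = 0.2315676974814778
cn(u+v) = (cn u·cn v − sn u·sn v·dn u·dn v)/D = -0.2058528125732972/0.2315676974814778 = -0.8889530569770535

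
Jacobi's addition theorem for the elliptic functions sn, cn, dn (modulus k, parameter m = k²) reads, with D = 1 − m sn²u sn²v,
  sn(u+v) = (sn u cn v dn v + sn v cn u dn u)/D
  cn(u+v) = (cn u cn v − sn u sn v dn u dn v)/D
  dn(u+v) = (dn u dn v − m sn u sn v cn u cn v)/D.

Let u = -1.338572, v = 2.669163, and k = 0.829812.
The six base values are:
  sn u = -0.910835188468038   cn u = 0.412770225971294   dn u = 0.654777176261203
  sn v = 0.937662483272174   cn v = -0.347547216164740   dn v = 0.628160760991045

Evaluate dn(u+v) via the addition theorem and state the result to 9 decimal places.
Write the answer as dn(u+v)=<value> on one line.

m = k² = 0.688587955344
D = 1 − m·sn²u·sn²v = 0.4977359405703638
dn(u+v) = (dn u·dn v − m·sn u·sn v·cn u·cn v)/D = 0.3269392359178071/0.4977359405703638 = 0.6568527792932977

dn(u+v)=0.656852779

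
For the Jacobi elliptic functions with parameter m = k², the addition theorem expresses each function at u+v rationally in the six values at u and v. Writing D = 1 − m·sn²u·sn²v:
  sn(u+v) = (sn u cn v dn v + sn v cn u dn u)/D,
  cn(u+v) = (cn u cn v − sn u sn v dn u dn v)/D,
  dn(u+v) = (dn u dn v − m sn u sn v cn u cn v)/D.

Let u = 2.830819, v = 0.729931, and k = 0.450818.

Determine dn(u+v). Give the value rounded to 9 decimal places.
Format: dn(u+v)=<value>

dn(u+v)=0.994346095

sn u = 0.4687459894218642, cn u = -0.8833330048180684, dn u = 0.9774171195168477
sn v = 0.6579773104184635, cn v = 0.7530377540166794, dn v = 0.9549930997871587
m = k² = 0.203236869124
D = 1 − m·sn²u·sn²v = 0.9806669906356687
dn(u+v) = (dn u·dn v − m·sn u·sn v·cn u·cn v)/D = 0.9751223928302744/0.9806669906356687 = 0.9943460952001655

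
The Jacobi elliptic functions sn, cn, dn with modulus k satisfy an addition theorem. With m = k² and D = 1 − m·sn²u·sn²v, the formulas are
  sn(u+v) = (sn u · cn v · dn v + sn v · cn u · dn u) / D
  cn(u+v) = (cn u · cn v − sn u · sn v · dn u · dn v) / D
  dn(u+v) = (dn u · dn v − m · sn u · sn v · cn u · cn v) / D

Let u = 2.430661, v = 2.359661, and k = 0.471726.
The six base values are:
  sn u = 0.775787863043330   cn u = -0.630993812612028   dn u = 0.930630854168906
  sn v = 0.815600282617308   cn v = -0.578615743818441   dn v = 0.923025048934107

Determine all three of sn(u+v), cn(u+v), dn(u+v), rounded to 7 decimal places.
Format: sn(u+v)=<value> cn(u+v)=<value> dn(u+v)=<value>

sn(u+v)=-0.9806317 cn(u+v)=-0.1958606 dn(u+v)=0.8865726

m = k² = 0.222525419076
D = 1 − m·sn²u·sn²v = 0.9109117712007714
sn(u+v) = (sn u·cn v·dn v + sn v·cn u·dn u)/D = -0.8932690016161723/0.9109117712007714 = -0.9806317470666317
cn(u+v) = (cn u·cn v − sn u·sn v·dn u·dn v)/D = -0.1784117307347621/0.9109117712007714 = -0.1958606051380566
dn(u+v) = (dn u·dn v − m·sn u·sn v·cn u·cn v)/D = 0.8075894108230553/0.9109117712007714 = 0.8865725928192632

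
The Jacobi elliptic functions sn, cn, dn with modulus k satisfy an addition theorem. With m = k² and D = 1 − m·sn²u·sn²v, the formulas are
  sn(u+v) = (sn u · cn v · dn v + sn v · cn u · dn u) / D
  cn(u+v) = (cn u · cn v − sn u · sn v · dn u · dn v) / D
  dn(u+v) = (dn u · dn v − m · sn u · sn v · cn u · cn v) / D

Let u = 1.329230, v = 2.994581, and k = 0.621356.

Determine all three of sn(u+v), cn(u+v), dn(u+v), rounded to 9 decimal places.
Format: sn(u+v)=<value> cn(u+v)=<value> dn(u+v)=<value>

sn u = 0.9400724808522141, cn u = 0.3409746775705838, dn u = 0.8116675450132667
sn v = 0.5070945810950701, cn v = -0.8618904140457854, dn v = 0.9490630371185302
m = k² = 0.386083278736
D = 1 − m·sn²u·sn²v = 0.9122632362246802
sn(u+v) = (sn u·cn v·dn v + sn v·cn u·dn u)/D = -0.6286258001020177/0.9122632362246802 = -0.6890837810186557
cn(u+v) = (cn u·cn v − sn u·sn v·dn u·dn v)/D = -0.661100458034348/0.9122632362246802 = -0.7246816837322669
dn(u+v) = (dn u·dn v − m·sn u·sn v·cn u·cn v)/D = 0.8244122329309475/0.9122632362246802 = 0.9036999411953767

sn(u+v)=-0.689083781 cn(u+v)=-0.724681684 dn(u+v)=0.903699941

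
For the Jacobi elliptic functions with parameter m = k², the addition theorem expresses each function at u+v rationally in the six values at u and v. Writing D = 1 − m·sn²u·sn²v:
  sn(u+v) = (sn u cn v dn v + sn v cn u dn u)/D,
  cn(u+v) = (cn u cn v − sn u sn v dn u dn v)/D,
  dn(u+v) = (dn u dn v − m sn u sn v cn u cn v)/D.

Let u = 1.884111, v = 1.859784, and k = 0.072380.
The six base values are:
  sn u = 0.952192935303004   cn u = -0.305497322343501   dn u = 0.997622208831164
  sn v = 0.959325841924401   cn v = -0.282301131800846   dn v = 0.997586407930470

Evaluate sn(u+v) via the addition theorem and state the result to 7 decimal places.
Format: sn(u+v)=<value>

m = k² = 0.0052388644
D = 1 − m·sn²u·sn²v = 0.9956286120136442
sn(u+v) = (sn u·cn v·dn v + sn v·cn u·dn u)/D = -0.5605309705620674/0.9956286120136442 = -0.5629920271459473

sn(u+v)=-0.5629920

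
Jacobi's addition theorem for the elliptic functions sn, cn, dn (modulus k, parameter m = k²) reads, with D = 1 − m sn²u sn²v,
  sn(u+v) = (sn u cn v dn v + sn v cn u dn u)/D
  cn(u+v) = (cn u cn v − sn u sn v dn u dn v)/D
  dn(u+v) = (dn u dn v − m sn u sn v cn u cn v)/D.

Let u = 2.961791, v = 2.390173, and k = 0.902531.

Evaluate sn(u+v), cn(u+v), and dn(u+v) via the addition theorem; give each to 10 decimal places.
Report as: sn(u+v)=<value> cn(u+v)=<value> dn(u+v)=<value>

sn(u+v)=-0.6553517124 cn(u+v)=-0.7553238597 dn(u+v)=0.8063231640

sn u = 0.95348999101308, cn u = -0.3014246788799429, dn u = 0.5093587533784139
sn v = 0.9990974847294152, cn v = -0.04247606393436127, dn v = 0.432327931332203
m = k² = 0.814562205961
D = 1 − m·sn²u·sn²v = 0.2607824584115337
sn(u+v) = (sn u·cn v·dn v + sn v·cn u·dn u)/D = -0.1709042306945258/0.2607824584115337 = -0.6553517124408211
cn(u+v) = (cn u·cn v − sn u·sn v·dn u·dn v)/D = -0.1969752130240645/0.2607824584115337 = -0.755323859679332
dn(u+v) = (dn u·dn v − m·sn u·sn v·cn u·cn v)/D = 0.2102749369732174/0.2607824584115337 = 0.8063231639659913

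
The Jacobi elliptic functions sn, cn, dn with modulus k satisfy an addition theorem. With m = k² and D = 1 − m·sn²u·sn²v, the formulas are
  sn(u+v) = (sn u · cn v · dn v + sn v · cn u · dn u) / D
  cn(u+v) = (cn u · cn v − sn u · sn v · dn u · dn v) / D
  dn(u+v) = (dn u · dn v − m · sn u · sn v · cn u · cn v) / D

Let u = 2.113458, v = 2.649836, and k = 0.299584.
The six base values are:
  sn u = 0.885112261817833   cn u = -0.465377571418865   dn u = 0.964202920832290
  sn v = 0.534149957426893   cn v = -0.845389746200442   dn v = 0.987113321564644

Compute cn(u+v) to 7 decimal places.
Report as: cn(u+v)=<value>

m = k² = 0.089750573056
D = 1 − m·sn²u·sn²v = 0.9799386414057566
cn(u+v) = (cn u·cn v − sn u·sn v·dn u·dn v)/D = -0.05655850995908526/0.9799386414057566 = -0.05771637893363412

cn(u+v)=-0.0577164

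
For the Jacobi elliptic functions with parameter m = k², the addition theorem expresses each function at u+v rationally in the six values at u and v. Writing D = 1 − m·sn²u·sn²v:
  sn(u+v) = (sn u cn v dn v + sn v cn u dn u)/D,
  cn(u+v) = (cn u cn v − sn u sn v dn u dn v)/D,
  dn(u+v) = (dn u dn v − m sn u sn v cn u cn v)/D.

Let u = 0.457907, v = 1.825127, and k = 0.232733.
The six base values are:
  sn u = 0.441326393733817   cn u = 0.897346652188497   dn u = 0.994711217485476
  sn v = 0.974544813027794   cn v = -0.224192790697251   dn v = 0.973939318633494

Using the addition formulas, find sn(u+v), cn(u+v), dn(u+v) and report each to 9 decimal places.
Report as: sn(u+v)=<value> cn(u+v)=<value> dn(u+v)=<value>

m = k² = 0.054164649289
D = 1 − m·sn²u·sn²v = 0.9899806541733556
sn(u+v) = (sn u·cn v·dn v + sn v·cn u·dn u)/D = 0.7735157663548816/0.9899806541733556 = 0.7813443253603531
cn(u+v) = (cn u·cn v − sn u·sn v·dn u·dn v)/D = -0.6178471128344983/0.9899806541733556 = -0.6241001884530837
dn(u+v) = (dn u·dn v − m·sn u·sn v·cn u·cn v)/D = 0.9734749832318909/0.9899806541733556 = 0.9833272793040112

sn(u+v)=0.781344325 cn(u+v)=-0.624100188 dn(u+v)=0.983327279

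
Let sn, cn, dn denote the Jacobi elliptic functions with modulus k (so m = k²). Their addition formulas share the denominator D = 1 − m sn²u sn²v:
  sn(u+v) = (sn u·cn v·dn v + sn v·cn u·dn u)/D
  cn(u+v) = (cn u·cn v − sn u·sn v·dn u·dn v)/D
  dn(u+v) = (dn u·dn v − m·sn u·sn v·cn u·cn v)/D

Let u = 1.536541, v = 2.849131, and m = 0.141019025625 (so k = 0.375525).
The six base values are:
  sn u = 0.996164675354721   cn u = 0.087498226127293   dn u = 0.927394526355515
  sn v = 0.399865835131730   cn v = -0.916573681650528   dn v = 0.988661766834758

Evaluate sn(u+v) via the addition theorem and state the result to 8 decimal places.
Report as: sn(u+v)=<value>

sn(u+v)=-0.89017655

m = k² = 0.141019025625
D = 1 − m·sn²u·sn²v = 0.9776247146434554
sn(u+v) = (sn u·cn v·dn v + sn v·cn u·dn u)/D = -0.8702585923170465/0.9776247146434554 = -0.8901765465641221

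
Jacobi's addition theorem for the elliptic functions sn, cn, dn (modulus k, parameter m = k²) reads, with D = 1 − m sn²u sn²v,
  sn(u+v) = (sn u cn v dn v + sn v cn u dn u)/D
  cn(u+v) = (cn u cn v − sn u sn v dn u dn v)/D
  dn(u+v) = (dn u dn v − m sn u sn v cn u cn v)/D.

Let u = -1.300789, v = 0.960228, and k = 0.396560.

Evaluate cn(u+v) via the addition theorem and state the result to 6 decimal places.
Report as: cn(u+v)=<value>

cn(u+v)=0.942905

sn u = -0.9519940440002689, cn u = 0.306116546739986, dn u = 0.926000306222987
sn v = 0.808140910645589, cn v = 0.5889891922106195, dn v = 0.9472565138256949
m = k² = 0.1572598336
D = 1 − m·sn²u·sn²v = 0.9069191244502169
cn(u+v) = (cn u·cn v − sn u·sn v·dn u·dn v)/D = 0.855138153408811/0.9069191244502169 = 0.9429045328900788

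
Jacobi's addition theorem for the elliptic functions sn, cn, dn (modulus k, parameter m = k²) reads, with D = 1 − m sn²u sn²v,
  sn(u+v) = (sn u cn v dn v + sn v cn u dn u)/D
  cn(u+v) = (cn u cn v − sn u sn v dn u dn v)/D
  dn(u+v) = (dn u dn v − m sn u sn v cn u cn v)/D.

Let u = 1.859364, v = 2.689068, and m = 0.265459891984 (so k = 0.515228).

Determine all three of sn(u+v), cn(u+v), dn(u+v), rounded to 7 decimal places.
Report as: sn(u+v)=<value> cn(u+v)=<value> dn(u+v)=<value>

sn u = 0.9899766479611787, cn u = -0.1412311456143741, dn u = 0.8601366367040377
sn v = 0.6332233648668457, cn v = -0.7739691015710573, dn v = 0.9452820009759718
m = k² = 0.265459891984
D = 1 − m·sn²u·sn²v = 0.8956811774496872
sn(u+v) = (sn u·cn v·dn v + sn v·cn u·dn u)/D = -0.8012085458327452/0.8956811774496872 = -0.8945242637721403
cn(u+v) = (cn u·cn v − sn u·sn v·dn u·dn v)/D = -0.400386860076896/0.8956811774496872 = -0.4470193972557683
dn(u+v) = (dn u·dn v − m·sn u·sn v·cn u·cn v)/D = 0.7948815888720379/0.8956811774496872 = 0.8874604143578629

sn(u+v)=-0.8945243 cn(u+v)=-0.4470194 dn(u+v)=0.8874604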